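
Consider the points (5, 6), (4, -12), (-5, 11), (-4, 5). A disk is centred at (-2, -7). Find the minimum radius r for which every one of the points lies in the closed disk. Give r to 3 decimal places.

The required radius is the distance from (-2, -7) to the farthest point.
Squared distances: 218, 61, 333, 148.
Maximum is 333, attained at (-5, 11).
r = √333 ≈ 18.248.

18.248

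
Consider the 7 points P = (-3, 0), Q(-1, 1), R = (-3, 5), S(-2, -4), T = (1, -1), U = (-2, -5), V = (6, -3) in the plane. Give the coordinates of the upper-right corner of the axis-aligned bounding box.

x-range [-3, 6], y-range [-5, 5].
The upper-right corner is (6, 5).

(6, 5)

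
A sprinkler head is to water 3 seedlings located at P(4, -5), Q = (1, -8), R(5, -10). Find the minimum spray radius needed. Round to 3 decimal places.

Side lengths²: PQ² = 18, PR² = 26, QR² = 20.
Since PR² = 26 < 20 + 18 = 38, the triangle is acute, so the smallest enclosing circle is the circumcircle.
Circumcentre = (11/3, -23/3), r² = 65/9.
r = √(65/9) ≈ 2.687.

2.687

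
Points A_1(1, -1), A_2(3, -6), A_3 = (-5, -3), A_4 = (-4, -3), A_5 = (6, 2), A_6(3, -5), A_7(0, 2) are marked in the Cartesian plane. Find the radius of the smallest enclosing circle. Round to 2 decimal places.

6.04

The minimum enclosing circle of a finite set is fixed by two of the points (as a diameter) or three (as a circumcircle).
The farthest pair is A_3–A_5 with squared distance 146. The circle on this segment as diameter has centre (0.5, -0.5) and r² = 146/4 = 36.5.
Check A_1: distance² to centre = 0.5 ≤ 36.5, so it lies inside.
All remaining points lie in this disk, and no smaller disk contains both endpoints, so this is the minimum enclosing circle.
r = √(36.5) ≈ 6.04.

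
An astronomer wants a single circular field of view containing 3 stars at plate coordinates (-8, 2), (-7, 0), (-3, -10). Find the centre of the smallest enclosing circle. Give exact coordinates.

(-5.5, -4)

Call the three points A, B, C in the order given.
Side lengths²: AB² = 5, AC² = 169, BC² = 116.
Since AC² = 169 ≥ 116 + 5 = 121, the angle opposite AC is not acute, so the smallest enclosing circle has AC as diameter.
Centre = midpoint of AC = (-5.5, -4), r² = 169/4 = 42.25.
Centre = (-5.5, -4).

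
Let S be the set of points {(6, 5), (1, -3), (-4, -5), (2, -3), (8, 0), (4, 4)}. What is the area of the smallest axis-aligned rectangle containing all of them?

x ranges over [-4, 8], width 12.
y ranges over [-5, 5], height 10.
Area = 12 × 10 = 120.

120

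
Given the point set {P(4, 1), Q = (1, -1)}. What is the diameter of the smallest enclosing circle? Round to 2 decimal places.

The smallest circle enclosing two points has them as diameter endpoints.
Centre = midpoint = (2.5, 0); r² = |PQ|²/4 = 13/4 = 3.25.
Diameter = 2r = 2√(3.25) ≈ 3.61.

3.61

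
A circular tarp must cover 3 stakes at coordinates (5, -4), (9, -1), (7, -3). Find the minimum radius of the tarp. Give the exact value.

Call the three points A, B, C in the order given.
Side lengths²: AB² = 25, AC² = 5, BC² = 8.
Since AB² = 25 ≥ 8 + 5 = 13, the angle opposite AB is not acute, so the smallest enclosing circle has AB as diameter.
Centre = midpoint of AB = (7, -2.5), r² = 25/4 = 6.25.
r = √(6.25) = 2.5.

2.5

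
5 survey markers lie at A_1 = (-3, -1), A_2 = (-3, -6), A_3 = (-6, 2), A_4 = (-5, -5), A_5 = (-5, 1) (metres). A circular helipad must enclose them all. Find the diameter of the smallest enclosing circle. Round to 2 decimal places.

A smallest enclosing disk is always determined by at most three of the input points on its boundary.
The farthest pair is A_2–A_3 with squared distance 73. The circle on this segment as diameter has centre (-4.5, -2) and r² = 73/4 = 18.25.
Check A_1: distance² to centre = 3.25 ≤ 18.25, so it lies inside.
All remaining points lie in this disk, and no smaller disk contains both endpoints, so this is the minimum enclosing circle.
Diameter = 2r = 2√(18.25) ≈ 8.54.

8.54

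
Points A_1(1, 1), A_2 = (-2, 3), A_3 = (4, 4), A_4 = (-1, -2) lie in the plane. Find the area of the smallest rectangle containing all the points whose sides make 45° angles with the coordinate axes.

In coordinates u = x + y, v = x − y the rectangle is axis-aligned; the map (x,y)→(u,v) scales areas by 2.
u-values: 2, 1, 8, -3; range = 8 − (-3) = 11.
v-values: 0, -5, 0, 1; range = 1 − (-5) = 6.
Area = (11 × 6) / 2 = 33.

33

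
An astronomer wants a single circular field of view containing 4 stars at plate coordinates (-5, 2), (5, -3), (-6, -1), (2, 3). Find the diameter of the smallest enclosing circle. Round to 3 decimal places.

By Welzl's lemma the MEC is supported by two points (diametrically opposite) or three points (on a circumcircle).
The minimum enclosing circle is determined by three boundary points: (-5, 2), (5, -3), (-6, -1).
Their circumcentre is (-5/14, -17/14) with r² = 3125/98.
The farthest remaining point (2, 3) is at distance² 2285/98 ≤ 3125/98.
Diameter = 2r = 2√(3125/98) ≈ 11.294.

11.294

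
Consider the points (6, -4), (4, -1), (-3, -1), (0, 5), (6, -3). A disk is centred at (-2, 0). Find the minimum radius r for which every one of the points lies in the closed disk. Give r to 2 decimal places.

8.94

The required radius is the distance from (-2, 0) to the farthest point.
Squared distances: 80, 37, 2, 29, 73.
Maximum is 80, attained at (6, -4).
r = √80 ≈ 8.94.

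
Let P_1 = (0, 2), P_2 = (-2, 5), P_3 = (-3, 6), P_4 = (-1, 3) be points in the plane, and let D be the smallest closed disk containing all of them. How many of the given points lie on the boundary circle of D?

2

The farthest pair is P_1–P_3 with squared distance 25. The circle on this segment as diameter has centre (-1.5, 4) and r² = 25/4 = 6.25.
Check P_2: distance² to centre = 1.25 ≤ 6.25, so it lies inside.
All remaining points lie in this disk, and no smaller disk contains both endpoints, so this is the minimum enclosing circle.
The points at distance exactly r from the centre are P_1, P_3 — 2 points.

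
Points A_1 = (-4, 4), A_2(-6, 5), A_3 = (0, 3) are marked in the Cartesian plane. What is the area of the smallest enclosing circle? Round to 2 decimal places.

Side lengths²: A_1A_2² = 5, A_1A_3² = 17, A_2A_3² = 40.
Since A_2A_3² = 40 ≥ 17 + 5 = 22, the angle opposite A_2A_3 is not acute, so the smallest enclosing circle has A_2A_3 as diameter.
Centre = midpoint of A_2A_3 = (-3, 4), r² = 40/4 = 10.
Area = π·r² = π·10 ≈ 31.42.

31.42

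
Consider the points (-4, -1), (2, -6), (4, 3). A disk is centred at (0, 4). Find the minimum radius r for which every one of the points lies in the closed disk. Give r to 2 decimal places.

The required radius is the distance from (0, 4) to the farthest point.
Squared distances: 41, 104, 17.
Maximum is 104, attained at (2, -6).
r = √104 ≈ 10.20.

10.20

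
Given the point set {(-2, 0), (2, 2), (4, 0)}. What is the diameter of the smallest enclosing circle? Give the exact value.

6

Call the three points A, B, C in the order given.
Side lengths²: AB² = 20, AC² = 36, BC² = 8.
Since AC² = 36 ≥ 20 + 8 = 28, the angle opposite AC is not acute, so the smallest enclosing circle has AC as diameter.
Centre = midpoint of AC = (1, 0), r² = 36/4 = 9.
Diameter = 2r = 2√9 = 6.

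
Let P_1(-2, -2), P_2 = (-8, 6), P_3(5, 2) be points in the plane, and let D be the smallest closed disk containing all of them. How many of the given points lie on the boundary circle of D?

Side lengths²: P_1P_2² = 100, P_1P_3² = 65, P_2P_3² = 185.
Since P_2P_3² = 185 ≥ 100 + 65 = 165, the angle opposite P_2P_3 is not acute, so the smallest enclosing circle has P_2P_3 as diameter.
Centre = midpoint of P_2P_3 = (-1.5, 4), r² = 185/4 = 46.25.
The points at distance exactly r from the centre are P_2, P_3 — 2 points.

2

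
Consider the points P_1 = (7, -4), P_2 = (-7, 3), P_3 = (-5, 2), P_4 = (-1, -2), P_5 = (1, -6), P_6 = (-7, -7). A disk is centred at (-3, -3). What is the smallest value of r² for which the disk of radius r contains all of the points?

The required radius is the distance from (-3, -3) to the farthest point.
Squared distances: 101, 52, 29, 5, 25, 32.
Maximum is 101, attained at P_1.

101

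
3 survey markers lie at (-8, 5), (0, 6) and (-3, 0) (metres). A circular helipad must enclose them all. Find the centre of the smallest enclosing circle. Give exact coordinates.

(-23/6, 25/6)

Call the three points A, B, C in the order given.
Side lengths²: AB² = 65, AC² = 50, BC² = 45.
Since AB² = 65 < 50 + 45 = 95, the triangle is acute, so the smallest enclosing circle is the circumcircle.
Circumcentre = (-23/6, 25/6), r² = 325/18.
Centre = (-23/6, 25/6).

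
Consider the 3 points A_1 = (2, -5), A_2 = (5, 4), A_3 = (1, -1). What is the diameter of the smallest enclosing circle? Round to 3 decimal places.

9.487

Side lengths²: A_1A_2² = 90, A_1A_3² = 17, A_2A_3² = 41.
Since A_1A_2² = 90 ≥ 41 + 17 = 58, the angle opposite A_1A_2 is not acute, so the smallest enclosing circle has A_1A_2 as diameter.
Centre = midpoint of A_1A_2 = (3.5, -0.5), r² = 90/4 = 22.5.
Diameter = 2r = 2√(22.5) ≈ 9.487.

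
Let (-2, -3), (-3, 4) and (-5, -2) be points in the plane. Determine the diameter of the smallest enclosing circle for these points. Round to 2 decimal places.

Call the three points A, B, C in the order given.
Side lengths²: AB² = 50, AC² = 10, BC² = 40.
Since AB² = 50 ≥ 40 + 10 = 50, the angle opposite AB is not acute, so the smallest enclosing circle has AB as diameter.
Centre = midpoint of AB = (-2.5, 0.5), r² = 50/4 = 12.5.
Diameter = 2r = 2√(12.5) ≈ 7.07.

7.07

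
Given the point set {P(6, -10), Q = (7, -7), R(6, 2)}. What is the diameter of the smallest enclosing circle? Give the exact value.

Side lengths²: PQ² = 10, PR² = 144, QR² = 82.
Since PR² = 144 ≥ 82 + 10 = 92, the angle opposite PR is not acute, so the smallest enclosing circle has PR as diameter.
Centre = midpoint of PR = (6, -4), r² = 144/4 = 36.
Diameter = 2r = 2√36 = 12.

12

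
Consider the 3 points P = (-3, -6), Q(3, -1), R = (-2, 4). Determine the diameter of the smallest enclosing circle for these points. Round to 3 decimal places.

10.091

Side lengths²: PQ² = 61, PR² = 101, QR² = 50.
Since PR² = 101 < 61 + 50 = 111, the triangle is acute, so the smallest enclosing circle is the circumcircle.
Circumcentre = (-45/22, -23/22), r² = 6161/242.
Diameter = 2r = 2√(6161/242) ≈ 10.091.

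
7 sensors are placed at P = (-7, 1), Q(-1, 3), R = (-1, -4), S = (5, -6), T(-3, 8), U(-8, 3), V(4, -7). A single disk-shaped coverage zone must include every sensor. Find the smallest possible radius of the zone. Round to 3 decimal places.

8.311

The minimum enclosing circle of a finite set is fixed by two of the points (as a diameter) or three (as a circumcircle).
The minimum enclosing circle is determined by three boundary points: T, U, V.
Their circumcentre is (-2/11, 2/11) with r² = 8357/121.
The farthest remaining point S is at distance² 7873/121 ≤ 8357/121.
r = √(8357/121) ≈ 8.311.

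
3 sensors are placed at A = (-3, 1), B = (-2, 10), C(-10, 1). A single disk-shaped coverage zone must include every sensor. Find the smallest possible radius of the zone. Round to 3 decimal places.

Side lengths²: AB² = 82, AC² = 49, BC² = 145.
Since BC² = 145 ≥ 82 + 49 = 131, the angle opposite BC is not acute, so the smallest enclosing circle has BC as diameter.
Centre = midpoint of BC = (-6, 5.5), r² = 145/4 = 36.25.
r = √(36.25) ≈ 6.021.

6.021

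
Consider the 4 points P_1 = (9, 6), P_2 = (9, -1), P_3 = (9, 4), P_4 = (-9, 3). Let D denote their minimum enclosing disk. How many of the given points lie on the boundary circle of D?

By Welzl's lemma the MEC is supported by two points (diametrically opposite) or three points (on a circumcircle).
The minimum enclosing circle is determined by three boundary points: P_1, P_2, P_4.
Their circumcentre is (1/3, 2.5) with r² = 3145/36.
The farthest remaining point P_3 is at distance² 2785/36 ≤ 3145/36.
The points at distance exactly r from the centre are P_1, P_2, P_4 — 3 points.

3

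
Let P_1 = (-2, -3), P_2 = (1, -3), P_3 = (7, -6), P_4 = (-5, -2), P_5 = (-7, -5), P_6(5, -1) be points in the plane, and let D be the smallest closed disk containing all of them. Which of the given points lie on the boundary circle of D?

P_3, P_5

A smallest enclosing disk is always determined by at most three of the input points on its boundary.
The farthest pair is P_3–P_5 with squared distance 197. The circle on this segment as diameter has centre (0, -5.5) and r² = 197/4 = 49.25.
Check P_1: distance² to centre = 10.25 ≤ 49.25, so it lies inside.
All remaining points lie in this disk, and no smaller disk contains both endpoints, so this is the minimum enclosing circle.
The points at distance exactly r from the centre are P_3, P_5 — 2 points.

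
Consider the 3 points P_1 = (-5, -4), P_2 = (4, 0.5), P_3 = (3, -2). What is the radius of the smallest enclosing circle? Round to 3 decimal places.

Side lengths²: P_1P_2² = 101.25, P_1P_3² = 68, P_2P_3² = 7.25.
Since P_1P_2² = 101.25 ≥ 68 + 7.25 = 75.25, the angle opposite P_1P_2 is not acute, so the smallest enclosing circle has P_1P_2 as diameter.
Centre = midpoint of P_1P_2 = (-0.5, -1.75), r² = 101.25/4 = 25.3125.
r = √(25.3125) ≈ 5.031.

5.031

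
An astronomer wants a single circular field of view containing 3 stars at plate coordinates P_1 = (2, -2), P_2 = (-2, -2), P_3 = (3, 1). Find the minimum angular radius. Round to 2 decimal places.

Side lengths²: P_1P_2² = 16, P_1P_3² = 10, P_2P_3² = 34.
Since P_2P_3² = 34 ≥ 16 + 10 = 26, the angle opposite P_2P_3 is not acute, so the smallest enclosing circle has P_2P_3 as diameter.
Centre = midpoint of P_2P_3 = (0.5, -0.5), r² = 34/4 = 8.5.
r = √(8.5) ≈ 2.92.

2.92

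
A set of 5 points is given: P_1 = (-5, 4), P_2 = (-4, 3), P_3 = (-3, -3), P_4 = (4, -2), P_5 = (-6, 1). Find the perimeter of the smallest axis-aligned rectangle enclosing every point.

Width = max x − min x = 4 − (-6) = 10.
Height = max y − min y = 4 − (-3) = 7.
Perimeter = 2(10 + 7) = 34.

34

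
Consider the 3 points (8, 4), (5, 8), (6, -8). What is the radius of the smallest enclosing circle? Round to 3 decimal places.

Call the three points A, B, C in the order given.
Side lengths²: AB² = 25, AC² = 148, BC² = 257.
Since BC² = 257 ≥ 148 + 25 = 173, the angle opposite BC is not acute, so the smallest enclosing circle has BC as diameter.
Centre = midpoint of BC = (5.5, 0), r² = 257/4 = 64.25.
r = √(64.25) ≈ 8.016.

8.016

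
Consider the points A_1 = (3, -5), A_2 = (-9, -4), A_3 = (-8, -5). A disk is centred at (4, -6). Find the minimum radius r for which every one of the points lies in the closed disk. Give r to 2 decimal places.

The required radius is the distance from (4, -6) to the farthest point.
Squared distances: 2, 173, 145.
Maximum is 173, attained at A_2.
r = √173 ≈ 13.15.

13.15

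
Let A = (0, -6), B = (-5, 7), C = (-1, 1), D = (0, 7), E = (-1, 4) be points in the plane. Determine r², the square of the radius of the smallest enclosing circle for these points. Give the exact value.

48.5

A smallest enclosing disk is always determined by at most three of the input points on its boundary.
The farthest pair is A–B with squared distance 194. The circle on this segment as diameter has centre (-2.5, 0.5) and r² = 194/4 = 48.5.
Check C: distance² to centre = 2.5 ≤ 48.5, so it lies inside.
All remaining points lie in this disk, and no smaller disk contains both endpoints, so this is the minimum enclosing circle.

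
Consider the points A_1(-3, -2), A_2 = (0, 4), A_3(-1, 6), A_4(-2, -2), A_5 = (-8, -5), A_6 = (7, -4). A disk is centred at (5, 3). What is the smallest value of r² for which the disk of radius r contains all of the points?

233

The required radius is the distance from (5, 3) to the farthest point.
Squared distances: 89, 26, 45, 74, 233, 53.
Maximum is 233, attained at A_5.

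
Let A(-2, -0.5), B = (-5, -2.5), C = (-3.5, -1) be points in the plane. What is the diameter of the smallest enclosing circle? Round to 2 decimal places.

Side lengths²: AB² = 13, AC² = 2.5, BC² = 4.5.
Since AB² = 13 ≥ 4.5 + 2.5 = 7, the angle opposite AB is not acute, so the smallest enclosing circle has AB as diameter.
Centre = midpoint of AB = (-3.5, -1.5), r² = 13/4 = 3.25.
Diameter = 2r = 2√(3.25) ≈ 3.61.

3.61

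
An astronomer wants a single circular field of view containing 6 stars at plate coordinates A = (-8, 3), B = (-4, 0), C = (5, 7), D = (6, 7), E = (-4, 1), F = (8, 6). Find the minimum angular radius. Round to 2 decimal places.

8.14

The minimum enclosing circle of a finite set is fixed by two of the points (as a diameter) or three (as a circumcircle).
The farthest pair is A–F with squared distance 265. The circle on this segment as diameter has centre (0, 4.5) and r² = 265/4 = 66.25.
Check B: distance² to centre = 36.25 ≤ 66.25, so it lies inside.
All remaining points lie in this disk, and no smaller disk contains both endpoints, so this is the minimum enclosing circle.
r = √(66.25) ≈ 8.14.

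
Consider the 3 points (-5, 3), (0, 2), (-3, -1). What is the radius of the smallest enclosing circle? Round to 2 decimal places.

2.69

Call the three points A, B, C in the order given.
Side lengths²: AB² = 26, AC² = 20, BC² = 18.
Since AB² = 26 < 20 + 18 = 38, the triangle is acute, so the smallest enclosing circle is the circumcircle.
Circumcentre = (-8/3, 5/3), r² = 65/9.
r = √(65/9) ≈ 2.69.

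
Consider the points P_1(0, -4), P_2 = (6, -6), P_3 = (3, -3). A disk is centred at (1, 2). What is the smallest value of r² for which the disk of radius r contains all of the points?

The required radius is the distance from (1, 2) to the farthest point.
Squared distances: 37, 89, 29.
Maximum is 89, attained at P_2.

89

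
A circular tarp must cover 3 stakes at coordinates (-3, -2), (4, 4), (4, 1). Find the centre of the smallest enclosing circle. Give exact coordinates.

(0.5, 1)

Call the three points A, B, C in the order given.
Side lengths²: AB² = 85, AC² = 58, BC² = 9.
Since AB² = 85 ≥ 58 + 9 = 67, the angle opposite AB is not acute, so the smallest enclosing circle has AB as diameter.
Centre = midpoint of AB = (0.5, 1), r² = 85/4 = 21.25.
Centre = (0.5, 1).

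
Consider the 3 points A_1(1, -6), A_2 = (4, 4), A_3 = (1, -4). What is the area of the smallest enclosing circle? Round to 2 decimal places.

85.61

Side lengths²: A_1A_2² = 109, A_1A_3² = 4, A_2A_3² = 73.
Since A_1A_2² = 109 ≥ 73 + 4 = 77, the angle opposite A_1A_2 is not acute, so the smallest enclosing circle has A_1A_2 as diameter.
Centre = midpoint of A_1A_2 = (2.5, -1), r² = 109/4 = 27.25.
Area = π·r² = π·27.25 ≈ 85.61.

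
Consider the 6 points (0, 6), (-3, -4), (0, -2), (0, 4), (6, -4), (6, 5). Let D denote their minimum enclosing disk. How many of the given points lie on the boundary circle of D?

3

By Welzl's lemma the MEC is supported by two points (diametrically opposite) or three points (on a circumcircle).
The farthest pair is (-3, -4)–(6, 5) with squared distance 162. The circle on this segment as diameter has centre (1.5, 0.5) and r² = 162/4 = 40.5.
Check (0, 6): distance² to centre = 32.5 ≤ 40.5, so it lies inside.
All remaining points lie in this disk, and no smaller disk contains both endpoints, so this is the minimum enclosing circle.
The points at distance exactly r from the centre are (-3, -4), (6, -4), (6, 5) — 3 points.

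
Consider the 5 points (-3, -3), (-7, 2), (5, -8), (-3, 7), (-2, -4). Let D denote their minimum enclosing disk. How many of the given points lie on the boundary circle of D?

2

A smallest enclosing disk is always determined by at most three of the input points on its boundary.
The farthest pair is (5, -8)–(-3, 7) with squared distance 289. The circle on this segment as diameter has centre (1, -0.5) and r² = 289/4 = 72.25.
Check (-3, -3): distance² to centre = 22.25 ≤ 72.25, so it lies inside.
All remaining points lie in this disk, and no smaller disk contains both endpoints, so this is the minimum enclosing circle.
The points at distance exactly r from the centre are (5, -8), (-3, 7) — 2 points.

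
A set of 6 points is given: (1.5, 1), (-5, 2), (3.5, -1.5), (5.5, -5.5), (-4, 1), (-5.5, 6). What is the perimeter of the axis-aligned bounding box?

Width = max x − min x = 5.5 − (-5.5) = 11.
Height = max y − min y = 6 − (-5.5) = 11.5.
Perimeter = 2(11 + 11.5) = 45.

45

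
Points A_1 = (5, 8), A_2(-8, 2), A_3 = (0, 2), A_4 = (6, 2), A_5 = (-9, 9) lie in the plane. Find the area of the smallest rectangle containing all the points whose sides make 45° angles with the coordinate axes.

209

In coordinates u = x + y, v = x − y the rectangle is axis-aligned; the map (x,y)→(u,v) scales areas by 2.
u-values: 13, -6, 2, 8, 0; range = 13 − (-6) = 19.
v-values: -3, -10, -2, 4, -18; range = 4 − (-18) = 22.
Area = (19 × 22) / 2 = 209.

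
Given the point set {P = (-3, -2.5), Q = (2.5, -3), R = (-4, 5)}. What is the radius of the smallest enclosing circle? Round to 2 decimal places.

Side lengths²: PQ² = 30.5, PR² = 57.25, QR² = 106.25.
Since QR² = 106.25 ≥ 57.25 + 30.5 = 87.75, the angle opposite QR is not acute, so the smallest enclosing circle has QR as diameter.
Centre = midpoint of QR = (-0.75, 1), r² = 106.25/4 = 26.5625.
r = √(26.5625) ≈ 5.15.

5.15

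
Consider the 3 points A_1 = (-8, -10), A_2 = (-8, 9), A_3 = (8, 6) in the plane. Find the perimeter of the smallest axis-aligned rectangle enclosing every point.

70

Width = max x − min x = 8 − (-8) = 16.
Height = max y − min y = 9 − (-10) = 19.
Perimeter = 2(16 + 19) = 70.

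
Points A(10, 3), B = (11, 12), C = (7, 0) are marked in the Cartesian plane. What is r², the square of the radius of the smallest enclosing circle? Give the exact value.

40

Side lengths²: AB² = 82, AC² = 18, BC² = 160.
Since BC² = 160 ≥ 82 + 18 = 100, the angle opposite BC is not acute, so the smallest enclosing circle has BC as diameter.
Centre = midpoint of BC = (9, 6), r² = 160/4 = 40.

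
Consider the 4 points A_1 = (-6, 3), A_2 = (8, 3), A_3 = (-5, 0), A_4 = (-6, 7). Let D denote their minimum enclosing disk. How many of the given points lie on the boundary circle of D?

3

By Welzl's lemma the MEC is supported by two points (diametrically opposite) or three points (on a circumcircle).
The minimum enclosing circle is determined by three boundary points: A_2, A_3, A_4.
Their circumcentre is (39/47, 207/47) with r² = 117925/2209.
The farthest remaining point A_1 is at distance² 107397/2209 ≤ 117925/2209.
The points at distance exactly r from the centre are A_2, A_3, A_4 — 3 points.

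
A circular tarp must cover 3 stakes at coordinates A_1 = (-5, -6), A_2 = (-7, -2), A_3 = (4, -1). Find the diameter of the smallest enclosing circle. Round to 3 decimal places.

Side lengths²: A_1A_2² = 20, A_1A_3² = 106, A_2A_3² = 122.
Since A_2A_3² = 122 < 106 + 20 = 126, the triangle is acute, so the smallest enclosing circle is the circumcircle.
Circumcentre = (-34/23, -40/23), r² = 16165/529.
Diameter = 2r = 2√(16165/529) ≈ 11.056.

11.056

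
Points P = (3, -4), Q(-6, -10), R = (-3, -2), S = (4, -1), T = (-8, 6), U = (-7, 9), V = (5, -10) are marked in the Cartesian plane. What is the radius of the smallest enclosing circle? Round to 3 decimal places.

By Welzl's lemma the MEC is supported by two points (diametrically opposite) or three points (on a circumcircle).
The farthest pair is U–V with squared distance 505. The circle on this segment as diameter has centre (-1, -0.5) and r² = 505/4 = 126.25.
Check P: distance² to centre = 28.25 ≤ 126.25, so it lies inside.
All remaining points lie in this disk, and no smaller disk contains both endpoints, so this is the minimum enclosing circle.
r = √(126.25) ≈ 11.236.

11.236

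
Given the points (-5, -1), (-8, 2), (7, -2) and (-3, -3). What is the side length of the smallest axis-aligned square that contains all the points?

The bounding box has width 15 and height 5.
An axis-aligned square enclosing the set must have side ≥ max(width, height).
So the minimum side is max(15, 5) = 15.

15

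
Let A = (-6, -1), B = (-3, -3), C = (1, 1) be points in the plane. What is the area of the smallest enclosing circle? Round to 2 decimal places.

41.63

Side lengths²: AB² = 13, AC² = 53, BC² = 32.
Since AC² = 53 ≥ 32 + 13 = 45, the angle opposite AC is not acute, so the smallest enclosing circle has AC as diameter.
Centre = midpoint of AC = (-2.5, 0), r² = 53/4 = 13.25.
Area = π·r² = π·13.25 ≈ 41.63.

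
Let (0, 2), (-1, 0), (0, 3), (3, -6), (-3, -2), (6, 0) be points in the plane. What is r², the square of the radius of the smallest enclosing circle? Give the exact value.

By Welzl's lemma the MEC is supported by two points (diametrically opposite) or three points (on a circumcircle).
The farthest pair is (0, 3)–(3, -6) with squared distance 90. The circle on this segment as diameter has centre (1.5, -1.5) and r² = 90/4 = 22.5.
Check (0, 2): distance² to centre = 14.5 ≤ 22.5, so it lies inside.
All remaining points lie in this disk, and no smaller disk contains both endpoints, so this is the minimum enclosing circle.

22.5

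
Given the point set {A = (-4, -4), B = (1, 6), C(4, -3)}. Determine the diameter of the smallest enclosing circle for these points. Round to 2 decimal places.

Side lengths²: AB² = 125, AC² = 65, BC² = 90.
Since AB² = 125 < 90 + 65 = 155, the triangle is acute, so the smallest enclosing circle is the circumcircle.
Circumcentre = (-0.5, 0.5), r² = 32.5.
Diameter = 2r = 2√(32.5) ≈ 11.40.

11.40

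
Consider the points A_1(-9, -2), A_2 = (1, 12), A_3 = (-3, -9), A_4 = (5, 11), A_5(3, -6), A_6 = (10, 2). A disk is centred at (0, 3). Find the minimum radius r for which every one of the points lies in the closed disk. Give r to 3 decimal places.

12.369

The required radius is the distance from (0, 3) to the farthest point.
Squared distances: 106, 82, 153, 89, 90, 101.
Maximum is 153, attained at A_3.
r = √153 ≈ 12.369.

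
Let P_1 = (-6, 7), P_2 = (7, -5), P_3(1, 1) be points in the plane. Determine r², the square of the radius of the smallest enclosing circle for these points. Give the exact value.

Side lengths²: P_1P_2² = 313, P_1P_3² = 85, P_2P_3² = 72.
Since P_1P_2² = 313 ≥ 85 + 72 = 157, the angle opposite P_1P_2 is not acute, so the smallest enclosing circle has P_1P_2 as diameter.
Centre = midpoint of P_1P_2 = (0.5, 1), r² = 313/4 = 78.25.

78.25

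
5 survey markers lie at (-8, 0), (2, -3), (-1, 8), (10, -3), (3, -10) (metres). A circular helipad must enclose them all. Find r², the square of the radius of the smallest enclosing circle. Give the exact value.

The minimum enclosing circle of a finite set is fixed by two of the points (as a diameter) or three (as a circumcircle).
The farthest pair is (-1, 8)–(3, -10) with squared distance 340. The circle on this segment as diameter has centre (1, -1) and r² = 340/4 = 85.
Check (-8, 0): distance² to centre = 82 ≤ 85, so it lies inside.
All remaining points lie in this disk, and no smaller disk contains both endpoints, so this is the minimum enclosing circle.

85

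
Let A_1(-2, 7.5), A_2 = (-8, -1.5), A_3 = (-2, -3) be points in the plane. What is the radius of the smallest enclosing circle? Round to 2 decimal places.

5.57

Side lengths²: A_1A_2² = 117, A_1A_3² = 110.25, A_2A_3² = 38.25.
Since A_1A_2² = 117 < 110.25 + 38.25 = 148.5, the triangle is acute, so the smallest enclosing circle is the circumcircle.
Circumcentre = (-3.875, 2.25), r² = 31.078125.
r = √(31.078125) ≈ 5.57.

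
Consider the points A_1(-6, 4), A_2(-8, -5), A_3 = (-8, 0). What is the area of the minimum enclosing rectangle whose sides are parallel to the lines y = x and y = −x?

38.5

In coordinates u = x + y, v = x − y the rectangle is axis-aligned; the map (x,y)→(u,v) scales areas by 2.
u-values: -2, -13, -8; range = -2 − (-13) = 11.
v-values: -10, -3, -8; range = -3 − (-10) = 7.
Area = (11 × 7) / 2 = 38.5.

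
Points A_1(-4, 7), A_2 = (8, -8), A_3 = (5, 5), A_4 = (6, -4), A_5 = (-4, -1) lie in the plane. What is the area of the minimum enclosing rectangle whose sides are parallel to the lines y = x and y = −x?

202.5

In coordinates u = x + y, v = x − y the rectangle is axis-aligned; the map (x,y)→(u,v) scales areas by 2.
u-values: 3, 0, 10, 2, -5; range = 10 − (-5) = 15.
v-values: -11, 16, 0, 10, -3; range = 16 − (-11) = 27.
Area = (15 × 27) / 2 = 202.5.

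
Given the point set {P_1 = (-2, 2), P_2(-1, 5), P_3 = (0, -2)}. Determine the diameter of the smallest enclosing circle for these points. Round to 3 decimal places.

7.071

Side lengths²: P_1P_2² = 10, P_1P_3² = 20, P_2P_3² = 50.
Since P_2P_3² = 50 ≥ 20 + 10 = 30, the angle opposite P_2P_3 is not acute, so the smallest enclosing circle has P_2P_3 as diameter.
Centre = midpoint of P_2P_3 = (-0.5, 1.5), r² = 50/4 = 12.5.
Diameter = 2r = 2√(12.5) ≈ 7.071.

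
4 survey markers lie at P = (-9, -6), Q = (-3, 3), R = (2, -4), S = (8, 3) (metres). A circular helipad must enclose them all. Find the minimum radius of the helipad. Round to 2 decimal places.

By Welzl's lemma the MEC is supported by two points (diametrically opposite) or three points (on a circumcircle).
The farthest pair is P–S with squared distance 370. The circle on this segment as diameter has centre (-0.5, -1.5) and r² = 370/4 = 92.5.
Check Q: distance² to centre = 26.5 ≤ 92.5, so it lies inside.
All remaining points lie in this disk, and no smaller disk contains both endpoints, so this is the minimum enclosing circle.
r = √(92.5) ≈ 9.62.

9.62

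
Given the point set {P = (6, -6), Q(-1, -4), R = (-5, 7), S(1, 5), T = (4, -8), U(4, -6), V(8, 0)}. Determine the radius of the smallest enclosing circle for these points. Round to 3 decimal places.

The farthest pair is R–T with squared distance 306. The circle on this segment as diameter has centre (-0.5, -0.5) and r² = 306/4 = 76.5.
Check P: distance² to centre = 72.5 ≤ 76.5, so it lies inside.
All remaining points lie in this disk, and no smaller disk contains both endpoints, so this is the minimum enclosing circle.
r = √(76.5) ≈ 8.746.

8.746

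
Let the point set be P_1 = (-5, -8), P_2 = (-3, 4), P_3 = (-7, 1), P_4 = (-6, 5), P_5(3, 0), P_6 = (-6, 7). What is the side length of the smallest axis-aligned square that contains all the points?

The bounding box has width 10 and height 15.
An axis-aligned square enclosing the set must have side ≥ max(width, height).
So the minimum side is max(10, 15) = 15.

15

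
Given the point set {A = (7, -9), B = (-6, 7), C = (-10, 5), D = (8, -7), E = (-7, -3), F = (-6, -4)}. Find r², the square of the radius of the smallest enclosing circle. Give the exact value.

The farthest pair is A–C with squared distance 485. The circle on this segment as diameter has centre (-1.5, -2) and r² = 485/4 = 121.25.
Check B: distance² to centre = 101.25 ≤ 121.25, so it lies inside.
All remaining points lie in this disk, and no smaller disk contains both endpoints, so this is the minimum enclosing circle.

121.25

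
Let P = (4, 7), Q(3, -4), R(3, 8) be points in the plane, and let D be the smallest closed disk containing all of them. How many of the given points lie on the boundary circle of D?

2

Side lengths²: PQ² = 122, PR² = 2, QR² = 144.
Since QR² = 144 ≥ 122 + 2 = 124, the angle opposite QR is not acute, so the smallest enclosing circle has QR as diameter.
Centre = midpoint of QR = (3, 2), r² = 144/4 = 36.
The points at distance exactly r from the centre are Q, R — 2 points.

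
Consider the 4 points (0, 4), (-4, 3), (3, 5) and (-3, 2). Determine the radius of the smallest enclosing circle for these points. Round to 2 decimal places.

3.64

A smallest enclosing disk is always determined by at most three of the input points on its boundary.
The farthest pair is (-4, 3)–(3, 5) with squared distance 53. The circle on this segment as diameter has centre (-0.5, 4) and r² = 53/4 = 13.25.
Check (0, 4): distance² to centre = 0.25 ≤ 13.25, so it lies inside.
All remaining points lie in this disk, and no smaller disk contains both endpoints, so this is the minimum enclosing circle.
r = √(13.25) ≈ 3.64.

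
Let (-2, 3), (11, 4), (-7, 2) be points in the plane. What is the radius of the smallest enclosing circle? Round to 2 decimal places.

Call the three points A, B, C in the order given.
Side lengths²: AB² = 170, AC² = 26, BC² = 328.
Since BC² = 328 ≥ 170 + 26 = 196, the angle opposite BC is not acute, so the smallest enclosing circle has BC as diameter.
Centre = midpoint of BC = (2, 3), r² = 328/4 = 82.
r = √82 ≈ 9.06.

9.06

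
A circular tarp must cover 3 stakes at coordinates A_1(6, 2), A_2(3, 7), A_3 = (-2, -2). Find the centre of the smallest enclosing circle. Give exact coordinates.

(11/13, 30/13)

Side lengths²: A_1A_2² = 34, A_1A_3² = 80, A_2A_3² = 106.
Since A_2A_3² = 106 < 80 + 34 = 114, the triangle is acute, so the smallest enclosing circle is the circumcircle.
Circumcentre = (11/13, 30/13), r² = 4505/169.
Centre = (11/13, 30/13).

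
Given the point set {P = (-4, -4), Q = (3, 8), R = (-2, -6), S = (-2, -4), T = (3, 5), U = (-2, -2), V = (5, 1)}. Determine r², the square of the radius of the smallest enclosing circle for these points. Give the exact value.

The minimum enclosing circle of a finite set is fixed by two of the points (as a diameter) or three (as a circumcircle).
The farthest pair is Q–R with squared distance 221. The circle on this segment as diameter has centre (0.5, 1) and r² = 221/4 = 55.25.
Check P: distance² to centre = 45.25 ≤ 55.25, so it lies inside.
All remaining points lie in this disk, and no smaller disk contains both endpoints, so this is the minimum enclosing circle.

55.25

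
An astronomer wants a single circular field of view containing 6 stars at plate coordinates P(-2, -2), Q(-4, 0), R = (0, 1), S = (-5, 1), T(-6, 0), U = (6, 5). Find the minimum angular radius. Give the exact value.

6.5

The farthest pair is T–U with squared distance 169. The circle on this segment as diameter has centre (0, 2.5) and r² = 169/4 = 42.25.
Check P: distance² to centre = 24.25 ≤ 42.25, so it lies inside.
All remaining points lie in this disk, and no smaller disk contains both endpoints, so this is the minimum enclosing circle.
r = √(42.25) = 6.5.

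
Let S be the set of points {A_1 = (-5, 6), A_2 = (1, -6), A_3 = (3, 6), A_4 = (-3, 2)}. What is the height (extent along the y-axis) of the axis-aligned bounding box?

12

max y = 6, min y = -6, so height = 12.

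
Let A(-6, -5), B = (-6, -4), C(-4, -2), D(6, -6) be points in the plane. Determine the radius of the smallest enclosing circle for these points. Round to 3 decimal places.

A smallest enclosing disk is always determined by at most three of the input points on its boundary.
The farthest pair is B–D with squared distance 148. The circle on this segment as diameter has centre (0, -5) and r² = 148/4 = 37.
Check A: distance² to centre = 36 ≤ 37, so it lies inside.
All remaining points lie in this disk, and no smaller disk contains both endpoints, so this is the minimum enclosing circle.
r = √37 ≈ 6.083.

6.083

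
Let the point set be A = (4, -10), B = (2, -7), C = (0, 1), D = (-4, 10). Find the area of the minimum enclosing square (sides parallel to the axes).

The bounding box has width 8 and height 20.
An axis-aligned square enclosing the set must have side ≥ max(width, height).
So the minimum side is max(8, 20) = 20.
Area = 20² = 400.

400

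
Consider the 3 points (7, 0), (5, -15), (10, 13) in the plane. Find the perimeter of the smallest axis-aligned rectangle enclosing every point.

Width = max x − min x = 10 − 5 = 5.
Height = max y − min y = 13 − (-15) = 28.
Perimeter = 2(5 + 28) = 66.

66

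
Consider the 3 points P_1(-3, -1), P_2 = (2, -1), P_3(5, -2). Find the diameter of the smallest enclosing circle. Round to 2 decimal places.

8.06

Side lengths²: P_1P_2² = 25, P_1P_3² = 65, P_2P_3² = 10.
Since P_1P_3² = 65 ≥ 25 + 10 = 35, the angle opposite P_1P_3 is not acute, so the smallest enclosing circle has P_1P_3 as diameter.
Centre = midpoint of P_1P_3 = (1, -1.5), r² = 65/4 = 16.25.
Diameter = 2r = 2√(16.25) ≈ 8.06.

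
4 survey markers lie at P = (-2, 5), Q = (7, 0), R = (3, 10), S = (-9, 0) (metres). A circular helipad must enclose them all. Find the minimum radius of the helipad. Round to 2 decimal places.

8.41

A smallest enclosing disk is always determined by at most three of the input points on its boundary.
The minimum enclosing circle is determined by three boundary points: Q, R, S.
Their circumcentre is (-1, 2.6) with r² = 70.76.
The farthest remaining point P is at distance² 6.76 ≤ 70.76.
r = √(70.76) ≈ 8.41.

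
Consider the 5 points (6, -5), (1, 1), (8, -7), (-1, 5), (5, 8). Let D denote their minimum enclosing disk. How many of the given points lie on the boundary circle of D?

The minimum enclosing circle of a finite set is fixed by two of the points (as a diameter) or three (as a circumcircle).
The minimum enclosing circle is determined by three boundary points: (8, -7), (-1, 5), (5, 8).
Their circumcentre is (113/22, 5/22) with r² = 14625/242.
The farthest remaining point (6, -5) is at distance² 6793/242 ≤ 14625/242.
The points at distance exactly r from the centre are (8, -7), (-1, 5), (5, 8) — 3 points.

3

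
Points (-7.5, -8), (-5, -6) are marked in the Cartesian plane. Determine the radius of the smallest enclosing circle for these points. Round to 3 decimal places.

The smallest circle enclosing two points has them as diameter endpoints.
Centre = midpoint = (-6.25, -7); r² = |(-7.5, -8)−(-5, -6)|²/4 = 10.25/4 = 2.5625.
r = √(2.5625) ≈ 1.601.

1.601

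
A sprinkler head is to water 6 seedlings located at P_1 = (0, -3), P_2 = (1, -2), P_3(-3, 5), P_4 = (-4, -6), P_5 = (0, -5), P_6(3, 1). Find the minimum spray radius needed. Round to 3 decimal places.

The minimum enclosing circle is determined by three boundary points: P_3, P_4, P_6.
Their circumcentre is (-2.4, -0.6) with r² = 31.72.
The farthest remaining point P_5 is at distance² 25.12 ≤ 31.72.
r = √(31.72) ≈ 5.632.

5.632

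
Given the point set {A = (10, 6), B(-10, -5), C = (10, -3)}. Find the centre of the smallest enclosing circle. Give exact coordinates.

(0, 0.5)

Side lengths²: AB² = 521, AC² = 81, BC² = 404.
Since AB² = 521 ≥ 404 + 81 = 485, the angle opposite AB is not acute, so the smallest enclosing circle has AB as diameter.
Centre = midpoint of AB = (0, 0.5), r² = 521/4 = 130.25.
Centre = (0, 0.5).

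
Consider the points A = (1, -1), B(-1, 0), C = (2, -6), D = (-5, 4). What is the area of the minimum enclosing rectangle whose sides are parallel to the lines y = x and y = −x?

34

In coordinates u = x + y, v = x − y the rectangle is axis-aligned; the map (x,y)→(u,v) scales areas by 2.
u-values: 0, -1, -4, -1; range = 0 − (-4) = 4.
v-values: 2, -1, 8, -9; range = 8 − (-9) = 17.
Area = (4 × 17) / 2 = 34.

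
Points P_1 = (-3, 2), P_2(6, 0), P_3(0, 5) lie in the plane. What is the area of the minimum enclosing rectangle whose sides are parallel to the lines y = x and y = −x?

38.5

In coordinates u = x + y, v = x − y the rectangle is axis-aligned; the map (x,y)→(u,v) scales areas by 2.
u-values: -1, 6, 5; range = 6 − (-1) = 7.
v-values: -5, 6, -5; range = 6 − (-5) = 11.
Area = (7 × 11) / 2 = 38.5.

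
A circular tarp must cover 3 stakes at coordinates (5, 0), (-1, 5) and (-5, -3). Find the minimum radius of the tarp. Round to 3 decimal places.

Call the three points A, B, C in the order given.
Side lengths²: AB² = 61, AC² = 109, BC² = 80.
Since AC² = 109 < 80 + 61 = 141, the triangle is acute, so the smallest enclosing circle is the circumcircle.
Circumcentre = (-6/17, -11/34), r² = 33245/1156.
r = √(33245/1156) ≈ 5.363.

5.363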